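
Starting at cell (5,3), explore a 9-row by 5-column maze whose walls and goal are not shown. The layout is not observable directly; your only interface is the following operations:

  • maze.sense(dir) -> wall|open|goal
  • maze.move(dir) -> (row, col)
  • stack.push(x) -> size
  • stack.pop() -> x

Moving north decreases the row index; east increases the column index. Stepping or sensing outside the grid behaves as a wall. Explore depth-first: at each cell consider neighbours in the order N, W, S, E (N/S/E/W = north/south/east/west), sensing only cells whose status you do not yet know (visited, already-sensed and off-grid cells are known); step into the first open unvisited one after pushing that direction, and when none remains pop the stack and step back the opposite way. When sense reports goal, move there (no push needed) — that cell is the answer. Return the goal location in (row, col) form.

>>> sense north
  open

>>> push north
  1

>>> move north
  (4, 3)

>>> sense north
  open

>>> push north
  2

>>> move north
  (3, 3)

>>> sense north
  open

>>> push north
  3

>>> move north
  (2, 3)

>>> sense north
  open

>>> push north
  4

>>> move north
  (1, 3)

>>> sense north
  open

>>> push north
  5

>>> move north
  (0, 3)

>>> sense west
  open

>>> push west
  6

>>> move west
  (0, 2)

>>> sense west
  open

>>> push west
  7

>>> move west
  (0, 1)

>>> sense west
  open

>>> push west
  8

>>> move west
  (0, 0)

>>> sense south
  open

>>> push south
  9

>>> move south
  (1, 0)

>>> sense south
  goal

>>> move south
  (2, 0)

Answer: (2, 0)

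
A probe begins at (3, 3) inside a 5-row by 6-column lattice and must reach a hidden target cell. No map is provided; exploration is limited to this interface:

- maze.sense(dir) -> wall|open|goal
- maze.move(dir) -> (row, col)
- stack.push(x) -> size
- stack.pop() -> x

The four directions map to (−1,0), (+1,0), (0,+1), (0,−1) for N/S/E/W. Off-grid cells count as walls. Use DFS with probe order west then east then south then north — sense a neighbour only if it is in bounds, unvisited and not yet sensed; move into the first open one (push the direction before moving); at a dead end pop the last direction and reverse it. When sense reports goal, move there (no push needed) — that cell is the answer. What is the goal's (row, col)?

> sense dir→west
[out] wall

> sense dir→east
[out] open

> push x→east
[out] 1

> move dir→east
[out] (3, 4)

> sense dir→east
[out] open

> push x→east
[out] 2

> move dir→east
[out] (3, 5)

> sense dir→south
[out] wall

> sense dir→north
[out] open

> push x→north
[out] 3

> move dir→north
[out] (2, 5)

> sense dir→west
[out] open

> push x→west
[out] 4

> move dir→west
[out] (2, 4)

> sense dir→west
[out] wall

> sense dir→north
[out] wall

> pop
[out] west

> move dir→east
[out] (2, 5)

> sense dir→north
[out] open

> push x→north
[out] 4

> move dir→north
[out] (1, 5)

> sense dir→north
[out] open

> push x→north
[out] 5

> move dir→north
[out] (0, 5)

> sense dir→west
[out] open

> push x→west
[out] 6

> move dir→west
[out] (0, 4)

> sense dir→west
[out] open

> push x→west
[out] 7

> move dir→west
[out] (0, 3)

> sense dir→west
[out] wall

> sense dir→south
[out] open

> push x→south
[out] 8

> move dir→south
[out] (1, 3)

> sense dir→west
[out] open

> push x→west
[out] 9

> move dir→west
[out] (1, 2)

> sense dir→west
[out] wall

> sense dir→south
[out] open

> push x→south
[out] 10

> move dir→south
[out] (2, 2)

> sense dir→west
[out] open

> push x→west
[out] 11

> move dir→west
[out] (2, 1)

> sense dir→west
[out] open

> push x→west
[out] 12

> move dir→west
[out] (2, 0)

> sense dir→south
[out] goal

> move dir→south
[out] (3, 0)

Answer: (3, 0)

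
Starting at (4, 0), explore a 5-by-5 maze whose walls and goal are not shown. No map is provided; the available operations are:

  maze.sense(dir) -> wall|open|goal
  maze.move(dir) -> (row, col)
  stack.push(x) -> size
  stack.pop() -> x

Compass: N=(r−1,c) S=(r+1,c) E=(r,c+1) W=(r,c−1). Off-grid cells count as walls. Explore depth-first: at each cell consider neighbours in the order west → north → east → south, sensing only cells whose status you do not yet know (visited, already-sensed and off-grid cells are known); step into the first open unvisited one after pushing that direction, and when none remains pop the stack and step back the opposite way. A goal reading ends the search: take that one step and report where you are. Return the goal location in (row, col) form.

>> maze.sense(dir: north)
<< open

>> stack.push(x: north)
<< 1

>> maze.move(dir: north)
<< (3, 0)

>> maze.sense(dir: north)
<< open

>> stack.push(x: north)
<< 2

>> maze.move(dir: north)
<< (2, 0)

>> maze.sense(dir: north)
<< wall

>> maze.sense(dir: east)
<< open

>> stack.push(x: east)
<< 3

>> maze.move(dir: east)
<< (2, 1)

>> maze.sense(dir: north)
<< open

>> stack.push(x: north)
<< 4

>> maze.move(dir: north)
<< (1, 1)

>> maze.sense(dir: north)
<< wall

>> maze.sense(dir: east)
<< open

>> stack.push(x: east)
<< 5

>> maze.move(dir: east)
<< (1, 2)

>> maze.sense(dir: north)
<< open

>> stack.push(x: north)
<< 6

>> maze.move(dir: north)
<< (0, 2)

>> maze.sense(dir: east)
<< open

>> stack.push(x: east)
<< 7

>> maze.move(dir: east)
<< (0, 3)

>> maze.sense(dir: east)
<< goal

>> maze.move(dir: east)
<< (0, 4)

Answer: (0, 4)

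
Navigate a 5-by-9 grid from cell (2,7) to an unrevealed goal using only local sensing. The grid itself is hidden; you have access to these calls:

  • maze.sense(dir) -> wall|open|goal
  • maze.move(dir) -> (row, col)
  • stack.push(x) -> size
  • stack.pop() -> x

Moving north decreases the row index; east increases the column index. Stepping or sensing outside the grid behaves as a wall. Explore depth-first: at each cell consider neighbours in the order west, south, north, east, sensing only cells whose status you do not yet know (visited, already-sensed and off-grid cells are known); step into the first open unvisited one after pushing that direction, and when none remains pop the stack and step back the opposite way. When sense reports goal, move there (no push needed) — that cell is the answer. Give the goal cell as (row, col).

[in] maze.sense dir=west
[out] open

[in] stack.push x=west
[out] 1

[in] maze.move dir=west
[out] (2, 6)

[in] maze.sense dir=west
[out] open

[in] stack.push x=west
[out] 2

[in] maze.move dir=west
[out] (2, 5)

[in] maze.sense dir=west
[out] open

[in] stack.push x=west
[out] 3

[in] maze.move dir=west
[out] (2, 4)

[in] maze.sense dir=west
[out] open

[in] stack.push x=west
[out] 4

[in] maze.move dir=west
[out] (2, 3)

[in] maze.sense dir=west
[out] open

[in] stack.push x=west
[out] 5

[in] maze.move dir=west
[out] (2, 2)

[in] maze.sense dir=west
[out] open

[in] stack.push x=west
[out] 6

[in] maze.move dir=west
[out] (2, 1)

[in] maze.sense dir=west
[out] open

[in] stack.push x=west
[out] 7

[in] maze.move dir=west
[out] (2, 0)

[in] maze.sense dir=south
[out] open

[in] stack.push x=south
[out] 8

[in] maze.move dir=south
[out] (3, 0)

[in] maze.sense dir=south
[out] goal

[in] maze.move dir=south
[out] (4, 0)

Answer: (4, 0)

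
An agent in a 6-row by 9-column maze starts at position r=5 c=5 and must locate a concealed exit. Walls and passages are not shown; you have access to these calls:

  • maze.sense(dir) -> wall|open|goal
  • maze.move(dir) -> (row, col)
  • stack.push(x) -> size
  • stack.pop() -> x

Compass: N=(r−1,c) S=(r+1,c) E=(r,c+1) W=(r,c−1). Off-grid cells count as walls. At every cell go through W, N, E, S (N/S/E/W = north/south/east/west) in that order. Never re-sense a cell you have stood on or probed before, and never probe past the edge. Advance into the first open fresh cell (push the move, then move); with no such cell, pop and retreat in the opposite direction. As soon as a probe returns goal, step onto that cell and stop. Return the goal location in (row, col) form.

;; maze.sense(west) -> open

;; stack.push(west) -> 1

;; maze.move(west) -> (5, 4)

;; maze.sense(west) -> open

;; stack.push(west) -> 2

;; maze.move(west) -> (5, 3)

;; maze.sense(west) -> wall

;; maze.sense(north) -> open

;; stack.push(north) -> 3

;; maze.move(north) -> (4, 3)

;; maze.sense(west) -> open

;; stack.push(west) -> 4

;; maze.move(west) -> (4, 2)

;; maze.sense(west) -> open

;; stack.push(west) -> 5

;; maze.move(west) -> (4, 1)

;; maze.sense(west) -> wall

;; maze.sense(north) -> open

;; stack.push(north) -> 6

;; maze.move(north) -> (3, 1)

;; maze.sense(west) -> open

;; stack.push(west) -> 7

;; maze.move(west) -> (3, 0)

;; maze.sense(north) -> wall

;; stack.pop() -> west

;; maze.move(east) -> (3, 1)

;; maze.sense(north) -> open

;; stack.push(north) -> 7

;; maze.move(north) -> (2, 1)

;; maze.sense(north) -> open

;; stack.push(north) -> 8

;; maze.move(north) -> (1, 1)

;; maze.sense(west) -> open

;; stack.push(west) -> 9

;; maze.move(west) -> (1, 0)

;; maze.sense(north) -> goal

;; maze.move(north) -> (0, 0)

Answer: (0, 0)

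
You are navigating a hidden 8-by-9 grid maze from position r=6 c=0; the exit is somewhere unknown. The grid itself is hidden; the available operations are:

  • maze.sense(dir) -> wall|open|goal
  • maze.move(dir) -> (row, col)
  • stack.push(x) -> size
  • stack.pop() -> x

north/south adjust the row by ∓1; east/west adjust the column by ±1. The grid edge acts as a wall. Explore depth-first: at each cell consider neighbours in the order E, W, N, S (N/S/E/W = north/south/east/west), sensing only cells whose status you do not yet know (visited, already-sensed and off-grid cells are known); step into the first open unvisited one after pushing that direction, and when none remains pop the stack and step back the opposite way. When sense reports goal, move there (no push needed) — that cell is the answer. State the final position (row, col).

-- maze.sense(dir='east') => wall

-- maze.sense(dir='north') => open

-- stack.push(x='north') => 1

-- maze.move(dir='north') => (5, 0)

-- maze.sense(dir='east') => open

-- stack.push(x='east') => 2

-- maze.move(dir='east') => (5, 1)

-- maze.sense(dir='east') => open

-- stack.push(x='east') => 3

-- maze.move(dir='east') => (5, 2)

-- maze.sense(dir='east') => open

-- stack.push(x='east') => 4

-- maze.move(dir='east') => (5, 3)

-- maze.sense(dir='east') => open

-- stack.push(x='east') => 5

-- maze.move(dir='east') => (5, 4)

-- maze.sense(dir='east') => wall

-- maze.sense(dir='north') => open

-- stack.push(x='north') => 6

-- maze.move(dir='north') => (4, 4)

-- maze.sense(dir='east') => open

-- stack.push(x='east') => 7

-- maze.move(dir='east') => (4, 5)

-- maze.sense(dir='east') => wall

-- maze.sense(dir='north') => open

-- stack.push(x='north') => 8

-- maze.move(dir='north') => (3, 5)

-- maze.sense(dir='east') => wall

-- maze.sense(dir='west') => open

-- stack.push(x='west') => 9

-- maze.move(dir='west') => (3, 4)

-- maze.sense(dir='west') => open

-- stack.push(x='west') => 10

-- maze.move(dir='west') => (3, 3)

-- maze.sense(dir='west') => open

-- stack.push(x='west') => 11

-- maze.move(dir='west') => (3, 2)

-- maze.sense(dir='west') => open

-- stack.push(x='west') => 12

-- maze.move(dir='west') => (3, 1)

-- maze.sense(dir='west') => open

-- stack.push(x='west') => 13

-- maze.move(dir='west') => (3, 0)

-- maze.sense(dir='north') => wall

-- maze.sense(dir='south') => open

-- stack.push(x='south') => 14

-- maze.move(dir='south') => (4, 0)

-- maze.sense(dir='east') => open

-- stack.push(x='east') => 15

-- maze.move(dir='east') => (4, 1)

-- maze.sense(dir='east') => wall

-- stack.pop() => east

-- maze.move(dir='west') => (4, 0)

-- stack.pop() => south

-- maze.move(dir='north') => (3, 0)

-- stack.pop() => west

-- maze.move(dir='east') => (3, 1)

-- maze.sense(dir='north') => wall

-- stack.pop() => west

-- maze.move(dir='east') => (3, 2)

-- maze.sense(dir='north') => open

-- stack.push(x='north') => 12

-- maze.move(dir='north') => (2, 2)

-- maze.sense(dir='east') => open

-- stack.push(x='east') => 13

-- maze.move(dir='east') => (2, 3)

-- maze.sense(dir='east') => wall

-- maze.sense(dir='north') => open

-- stack.push(x='north') => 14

-- maze.move(dir='north') => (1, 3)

-- maze.sense(dir='east') => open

-- stack.push(x='east') => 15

-- maze.move(dir='east') => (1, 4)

-- maze.sense(dir='east') => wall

-- maze.sense(dir='north') => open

-- stack.push(x='north') => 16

-- maze.move(dir='north') => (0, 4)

-- maze.sense(dir='east') => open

-- stack.push(x='east') => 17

-- maze.move(dir='east') => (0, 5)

-- maze.sense(dir='east') => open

-- stack.push(x='east') => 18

-- maze.move(dir='east') => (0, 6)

-- maze.sense(dir='east') => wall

-- maze.sense(dir='south') => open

-- stack.push(x='south') => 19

-- maze.move(dir='south') => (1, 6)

-- maze.sense(dir='east') => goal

-- maze.move(dir='east') => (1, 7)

Answer: (1, 7)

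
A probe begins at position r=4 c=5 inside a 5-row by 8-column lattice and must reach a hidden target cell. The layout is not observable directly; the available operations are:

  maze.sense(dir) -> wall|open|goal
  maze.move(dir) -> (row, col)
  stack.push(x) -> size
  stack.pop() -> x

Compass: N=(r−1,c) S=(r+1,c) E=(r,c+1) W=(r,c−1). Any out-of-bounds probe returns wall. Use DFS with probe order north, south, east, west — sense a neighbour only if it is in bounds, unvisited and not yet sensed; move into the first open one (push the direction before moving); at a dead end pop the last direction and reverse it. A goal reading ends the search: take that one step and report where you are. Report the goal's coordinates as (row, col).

Do: sense[dir=north]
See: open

Do: push[x=north]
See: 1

Do: move[dir=north]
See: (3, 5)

Do: sense[dir=north]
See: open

Do: push[x=north]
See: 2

Do: move[dir=north]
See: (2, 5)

Do: sense[dir=north]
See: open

Do: push[x=north]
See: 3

Do: move[dir=north]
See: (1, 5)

Do: sense[dir=north]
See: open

Do: push[x=north]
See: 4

Do: move[dir=north]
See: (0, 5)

Do: sense[dir=east]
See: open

Do: push[x=east]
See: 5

Do: move[dir=east]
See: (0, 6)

Do: sense[dir=south]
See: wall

Do: sense[dir=east]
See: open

Do: push[x=east]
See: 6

Do: move[dir=east]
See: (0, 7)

Do: sense[dir=south]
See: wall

Do: pop[]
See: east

Do: move[dir=west]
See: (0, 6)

Do: pop[]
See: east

Do: move[dir=west]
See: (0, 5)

Do: sense[dir=west]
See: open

Do: push[x=west]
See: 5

Do: move[dir=west]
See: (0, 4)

Do: sense[dir=south]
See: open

Do: push[x=south]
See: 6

Do: move[dir=south]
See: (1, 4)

Do: sense[dir=south]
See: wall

Do: sense[dir=west]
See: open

Do: push[x=west]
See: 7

Do: move[dir=west]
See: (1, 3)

Do: sense[dir=north]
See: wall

Do: sense[dir=south]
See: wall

Do: sense[dir=west]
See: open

Do: push[x=west]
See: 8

Do: move[dir=west]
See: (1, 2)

Do: sense[dir=north]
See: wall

Do: sense[dir=south]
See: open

Do: push[x=south]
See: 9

Do: move[dir=south]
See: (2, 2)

Do: sense[dir=south]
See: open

Do: push[x=south]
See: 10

Do: move[dir=south]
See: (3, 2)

Do: sense[dir=south]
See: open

Do: push[x=south]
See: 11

Do: move[dir=south]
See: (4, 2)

Do: sense[dir=east]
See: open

Do: push[x=east]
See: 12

Do: move[dir=east]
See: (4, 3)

Do: sense[dir=north]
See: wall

Do: sense[dir=east]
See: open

Do: push[x=east]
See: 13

Do: move[dir=east]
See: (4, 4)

Do: sense[dir=north]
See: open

Do: push[x=north]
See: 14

Do: move[dir=north]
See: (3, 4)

Do: pop[]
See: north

Do: move[dir=south]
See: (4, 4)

Do: pop[]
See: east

Do: move[dir=west]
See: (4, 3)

Do: pop[]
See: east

Do: move[dir=west]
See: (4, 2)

Do: sense[dir=west]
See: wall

Do: pop[]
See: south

Do: move[dir=north]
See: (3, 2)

Do: sense[dir=west]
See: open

Do: push[x=west]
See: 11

Do: move[dir=west]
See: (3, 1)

Do: sense[dir=north]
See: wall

Do: sense[dir=west]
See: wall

Do: pop[]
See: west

Do: move[dir=east]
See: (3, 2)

Do: pop[]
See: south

Do: move[dir=north]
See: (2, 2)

Do: pop[]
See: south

Do: move[dir=north]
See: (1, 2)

Do: sense[dir=west]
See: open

Do: push[x=west]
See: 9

Do: move[dir=west]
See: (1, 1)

Do: sense[dir=north]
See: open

Do: push[x=north]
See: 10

Do: move[dir=north]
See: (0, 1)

Do: sense[dir=west]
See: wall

Do: pop[]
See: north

Do: move[dir=south]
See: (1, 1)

Do: sense[dir=west]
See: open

Do: push[x=west]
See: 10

Do: move[dir=west]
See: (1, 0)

Do: sense[dir=south]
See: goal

Do: move[dir=south]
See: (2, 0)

Answer: (2, 0)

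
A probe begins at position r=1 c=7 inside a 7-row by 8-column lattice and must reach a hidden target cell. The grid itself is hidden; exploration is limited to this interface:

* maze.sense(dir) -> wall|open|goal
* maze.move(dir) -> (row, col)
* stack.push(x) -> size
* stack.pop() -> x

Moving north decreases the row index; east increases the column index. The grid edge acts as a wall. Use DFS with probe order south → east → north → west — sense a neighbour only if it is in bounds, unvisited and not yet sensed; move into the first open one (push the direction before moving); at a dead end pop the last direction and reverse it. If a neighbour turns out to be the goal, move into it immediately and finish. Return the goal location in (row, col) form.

[in] maze.sense dir='south'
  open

[in] stack.push x='south'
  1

[in] maze.move dir='south'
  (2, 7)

[in] maze.sense dir='south'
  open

[in] stack.push x='south'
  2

[in] maze.move dir='south'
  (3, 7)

[in] maze.sense dir='south'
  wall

[in] maze.sense dir='west'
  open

[in] stack.push x='west'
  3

[in] maze.move dir='west'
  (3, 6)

[in] maze.sense dir='south'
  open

[in] stack.push x='south'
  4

[in] maze.move dir='south'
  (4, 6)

[in] maze.sense dir='south'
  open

[in] stack.push x='south'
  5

[in] maze.move dir='south'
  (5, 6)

[in] maze.sense dir='south'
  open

[in] stack.push x='south'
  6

[in] maze.move dir='south'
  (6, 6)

[in] maze.sense dir='east'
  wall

[in] maze.sense dir='west'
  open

[in] stack.push x='west'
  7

[in] maze.move dir='west'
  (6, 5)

[in] maze.sense dir='north'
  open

[in] stack.push x='north'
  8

[in] maze.move dir='north'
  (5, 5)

[in] maze.sense dir='north'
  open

[in] stack.push x='north'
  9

[in] maze.move dir='north'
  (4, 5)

[in] maze.sense dir='north'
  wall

[in] maze.sense dir='west'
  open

[in] stack.push x='west'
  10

[in] maze.move dir='west'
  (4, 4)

[in] maze.sense dir='south'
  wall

[in] maze.sense dir='north'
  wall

[in] maze.sense dir='west'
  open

[in] stack.push x='west'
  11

[in] maze.move dir='west'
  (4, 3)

[in] maze.sense dir='south'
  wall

[in] maze.sense dir='north'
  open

[in] stack.push x='north'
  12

[in] maze.move dir='north'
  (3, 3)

[in] maze.sense dir='north'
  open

[in] stack.push x='north'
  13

[in] maze.move dir='north'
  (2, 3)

[in] maze.sense dir='east'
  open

[in] stack.push x='east'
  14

[in] maze.move dir='east'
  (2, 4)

[in] maze.sense dir='east'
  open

[in] stack.push x='east'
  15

[in] maze.move dir='east'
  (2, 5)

[in] maze.sense dir='east'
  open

[in] stack.push x='east'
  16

[in] maze.move dir='east'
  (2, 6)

[in] maze.sense dir='north'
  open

[in] stack.push x='north'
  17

[in] maze.move dir='north'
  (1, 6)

[in] maze.sense dir='north'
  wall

[in] maze.sense dir='west'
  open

[in] stack.push x='west'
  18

[in] maze.move dir='west'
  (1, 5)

[in] maze.sense dir='north'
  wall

[in] maze.sense dir='west'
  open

[in] stack.push x='west'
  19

[in] maze.move dir='west'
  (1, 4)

[in] maze.sense dir='north'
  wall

[in] maze.sense dir='west'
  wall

[in] stack.pop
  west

[in] maze.move dir='east'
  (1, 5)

[in] stack.pop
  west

[in] maze.move dir='east'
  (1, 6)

[in] stack.pop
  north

[in] maze.move dir='south'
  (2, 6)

[in] stack.pop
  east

[in] maze.move dir='west'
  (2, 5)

[in] stack.pop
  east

[in] maze.move dir='west'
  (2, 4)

[in] stack.pop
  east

[in] maze.move dir='west'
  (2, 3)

[in] maze.sense dir='west'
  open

[in] stack.push x='west'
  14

[in] maze.move dir='west'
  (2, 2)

[in] maze.sense dir='south'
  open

[in] stack.push x='south'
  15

[in] maze.move dir='south'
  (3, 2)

[in] maze.sense dir='south'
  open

[in] stack.push x='south'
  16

[in] maze.move dir='south'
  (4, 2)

[in] maze.sense dir='south'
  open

[in] stack.push x='south'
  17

[in] maze.move dir='south'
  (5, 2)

[in] maze.sense dir='south'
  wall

[in] maze.sense dir='west'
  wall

[in] stack.pop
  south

[in] maze.move dir='north'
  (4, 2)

[in] maze.sense dir='west'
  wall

[in] stack.pop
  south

[in] maze.move dir='north'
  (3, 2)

[in] maze.sense dir='west'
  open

[in] stack.push x='west'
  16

[in] maze.move dir='west'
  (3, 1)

[in] maze.sense dir='north'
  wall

[in] maze.sense dir='west'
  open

[in] stack.push x='west'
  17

[in] maze.move dir='west'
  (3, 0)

[in] maze.sense dir='south'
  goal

[in] maze.move dir='south'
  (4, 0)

Answer: (4, 0)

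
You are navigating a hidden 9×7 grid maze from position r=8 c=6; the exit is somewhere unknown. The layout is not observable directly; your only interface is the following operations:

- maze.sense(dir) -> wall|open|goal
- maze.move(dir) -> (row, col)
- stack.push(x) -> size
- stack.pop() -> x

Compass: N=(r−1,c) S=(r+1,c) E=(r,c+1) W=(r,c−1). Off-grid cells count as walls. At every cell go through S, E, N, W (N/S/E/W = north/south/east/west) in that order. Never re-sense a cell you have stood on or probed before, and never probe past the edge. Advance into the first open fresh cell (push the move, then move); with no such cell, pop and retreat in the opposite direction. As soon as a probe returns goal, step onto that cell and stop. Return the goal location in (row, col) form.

> sense north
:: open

> push north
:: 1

> move north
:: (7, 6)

> sense north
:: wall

> sense west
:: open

> push west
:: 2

> move west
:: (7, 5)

> sense south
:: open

> push south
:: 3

> move south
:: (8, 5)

> sense west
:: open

> push west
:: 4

> move west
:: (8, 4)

> sense north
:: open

> push north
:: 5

> move north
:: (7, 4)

> sense north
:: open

> push north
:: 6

> move north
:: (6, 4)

> sense east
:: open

> push east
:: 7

> move east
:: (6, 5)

> sense north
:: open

> push north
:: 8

> move north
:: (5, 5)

> sense east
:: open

> push east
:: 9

> move east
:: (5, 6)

> sense north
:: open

> push north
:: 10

> move north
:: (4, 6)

> sense north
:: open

> push north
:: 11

> move north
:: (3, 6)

> sense north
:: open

> push north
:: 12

> move north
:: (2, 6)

> sense north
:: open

> push north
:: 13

> move north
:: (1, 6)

> sense north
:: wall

> sense west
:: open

> push west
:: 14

> move west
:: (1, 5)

> sense south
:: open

> push south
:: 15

> move south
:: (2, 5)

> sense south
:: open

> push south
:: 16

> move south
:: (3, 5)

> sense south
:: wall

> sense west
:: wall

> pop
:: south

> move north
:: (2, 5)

> sense west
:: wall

> pop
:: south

> move north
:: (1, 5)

> sense north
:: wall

> sense west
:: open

> push west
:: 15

> move west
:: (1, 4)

> sense north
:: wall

> sense west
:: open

> push west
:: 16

> move west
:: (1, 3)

> sense south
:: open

> push south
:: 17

> move south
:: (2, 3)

> sense south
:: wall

> sense west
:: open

> push west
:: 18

> move west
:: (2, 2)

> sense south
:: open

> push south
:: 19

> move south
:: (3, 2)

> sense south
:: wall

> sense west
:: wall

> pop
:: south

> move north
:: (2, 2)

> sense north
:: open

> push north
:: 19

> move north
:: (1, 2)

> sense north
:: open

> push north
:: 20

> move north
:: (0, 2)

> sense east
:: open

> push east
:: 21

> move east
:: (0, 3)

> pop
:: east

> move west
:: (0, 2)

> sense west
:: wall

> pop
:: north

> move south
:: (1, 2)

> sense west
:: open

> push west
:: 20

> move west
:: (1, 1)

> sense south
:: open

> push south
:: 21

> move south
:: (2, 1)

> sense west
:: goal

> move west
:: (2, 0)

Answer: (2, 0)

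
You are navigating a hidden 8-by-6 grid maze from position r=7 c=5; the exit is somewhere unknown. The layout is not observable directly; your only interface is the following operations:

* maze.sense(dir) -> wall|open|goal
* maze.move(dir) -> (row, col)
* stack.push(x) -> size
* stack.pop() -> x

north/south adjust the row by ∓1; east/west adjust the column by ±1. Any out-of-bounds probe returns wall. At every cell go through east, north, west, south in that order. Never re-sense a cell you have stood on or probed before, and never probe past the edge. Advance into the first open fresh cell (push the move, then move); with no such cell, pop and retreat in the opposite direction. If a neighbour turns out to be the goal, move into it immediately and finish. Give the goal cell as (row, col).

Invoking maze.sense on dir→north, yielding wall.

Then maze.sense on dir→west, → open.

I use stack.push on x→west, — result: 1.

Next I call maze.move on dir→west, yielding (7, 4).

Using maze.sense on dir→north, and get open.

I invoke stack.push on x→north, which returns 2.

Using maze.move on dir→north, and get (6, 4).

I run maze.sense on dir→north, and see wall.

I run maze.sense on dir→west, — result: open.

Using stack.push on x→west, : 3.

Invoking maze.move on dir→west, and see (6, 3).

Then maze.sense on dir→north, giving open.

Invoking stack.push on x→north, and observe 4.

Next I call maze.move on dir→north, — result: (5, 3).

Calling maze.sense on dir→north, which returns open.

I invoke stack.push on x→north, and see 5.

Calling maze.move on dir→north, yielding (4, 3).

Now I run maze.sense on dir→east, and see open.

I run stack.push on x→east, : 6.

I invoke maze.move on dir→east, → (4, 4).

Using maze.sense on dir→east, and observe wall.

I use maze.sense on dir→north, — result: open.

I invoke stack.push on x→north, and get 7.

Now I run maze.move on dir→north, — result: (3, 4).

Now I run maze.sense on dir→east, and observe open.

I use stack.push on x→east, and get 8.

Invoking maze.move on dir→east, and see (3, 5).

Using maze.sense on dir→north, and observe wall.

I run stack.pop, — result: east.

I use maze.move on dir→west, → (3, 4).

I call maze.sense on dir→north, : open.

I invoke stack.push on x→north, and see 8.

I invoke maze.move on dir→north, and observe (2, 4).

Next I call maze.sense on dir→north, and see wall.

I use maze.sense on dir→west, and get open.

I invoke stack.push on x→west, yielding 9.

I call maze.move on dir→west, — result: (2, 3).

Invoking maze.sense on dir→north, and see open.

Calling stack.push on x→north, → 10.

Next I call maze.move on dir→north, and get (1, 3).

Using maze.sense on dir→north, → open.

Calling stack.push on x→north, and observe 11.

I use maze.move on dir→north, yielding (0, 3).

Calling maze.sense on dir→east, and see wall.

Using maze.sense on dir→west, → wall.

Then stack.pop(), — result: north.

I use maze.move on dir→south, : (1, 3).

Calling maze.sense on dir→west, → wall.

I run stack.pop(), → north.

Invoking maze.move on dir→south, : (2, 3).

I try maze.sense on dir→west, which returns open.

Then stack.push on x→west, giving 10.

Next I call maze.move on dir→west, which returns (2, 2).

I try maze.sense on dir→west, yielding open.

Using stack.push on x→west, and see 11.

Then maze.move on dir→west, giving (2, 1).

I use maze.sense on dir→north, → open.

Calling stack.push on x→north, — result: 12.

Using maze.move on dir→north, yielding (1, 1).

I try maze.sense on dir→north, yielding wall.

I run maze.sense on dir→west, yielding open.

I run stack.push on x→west, — result: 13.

I try maze.move on dir→west, and get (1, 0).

Using maze.sense on dir→north, and see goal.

Invoking maze.move on dir→north, which returns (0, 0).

Answer: (0, 0)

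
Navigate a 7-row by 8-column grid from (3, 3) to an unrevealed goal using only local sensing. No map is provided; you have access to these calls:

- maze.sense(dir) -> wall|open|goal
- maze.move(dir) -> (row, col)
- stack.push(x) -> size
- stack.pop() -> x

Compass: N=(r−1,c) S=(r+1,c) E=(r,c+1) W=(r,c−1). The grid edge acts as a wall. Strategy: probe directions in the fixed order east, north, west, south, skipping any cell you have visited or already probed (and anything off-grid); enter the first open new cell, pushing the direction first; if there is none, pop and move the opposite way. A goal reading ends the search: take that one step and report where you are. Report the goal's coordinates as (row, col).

CALL maze.sense[east]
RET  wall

CALL maze.sense[north]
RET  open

CALL stack.push[north]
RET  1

CALL maze.move[north]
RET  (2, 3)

CALL maze.sense[east]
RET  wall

CALL maze.sense[north]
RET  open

CALL stack.push[north]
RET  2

CALL maze.move[north]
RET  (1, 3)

CALL maze.sense[east]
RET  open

CALL stack.push[east]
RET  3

CALL maze.move[east]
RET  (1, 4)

CALL maze.sense[east]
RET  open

CALL stack.push[east]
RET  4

CALL maze.move[east]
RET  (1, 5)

CALL maze.sense[east]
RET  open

CALL stack.push[east]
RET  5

CALL maze.move[east]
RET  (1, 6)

CALL maze.sense[east]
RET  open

CALL stack.push[east]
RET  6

CALL maze.move[east]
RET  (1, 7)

CALL maze.sense[north]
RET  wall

CALL maze.sense[south]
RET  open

CALL stack.push[south]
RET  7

CALL maze.move[south]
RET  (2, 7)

CALL maze.sense[west]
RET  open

CALL stack.push[west]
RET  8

CALL maze.move[west]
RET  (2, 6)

CALL maze.sense[west]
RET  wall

CALL maze.sense[south]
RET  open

CALL stack.push[south]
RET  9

CALL maze.move[south]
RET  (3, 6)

CALL maze.sense[east]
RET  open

CALL stack.push[east]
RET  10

CALL maze.move[east]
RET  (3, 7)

CALL maze.sense[south]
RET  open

CALL stack.push[south]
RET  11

CALL maze.move[south]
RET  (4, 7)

CALL maze.sense[west]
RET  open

CALL stack.push[west]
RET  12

CALL maze.move[west]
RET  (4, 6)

CALL maze.sense[west]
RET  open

CALL stack.push[west]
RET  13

CALL maze.move[west]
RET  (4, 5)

CALL maze.sense[north]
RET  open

CALL stack.push[north]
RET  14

CALL maze.move[north]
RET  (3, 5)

CALL stack.pop[]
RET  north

CALL maze.move[south]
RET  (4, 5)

CALL maze.sense[west]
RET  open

CALL stack.push[west]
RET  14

CALL maze.move[west]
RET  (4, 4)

CALL maze.sense[west]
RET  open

CALL stack.push[west]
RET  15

CALL maze.move[west]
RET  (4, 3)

CALL maze.sense[west]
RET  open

CALL stack.push[west]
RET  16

CALL maze.move[west]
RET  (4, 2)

CALL maze.sense[north]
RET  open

CALL stack.push[north]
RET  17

CALL maze.move[north]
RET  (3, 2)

CALL maze.sense[north]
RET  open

CALL stack.push[north]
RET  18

CALL maze.move[north]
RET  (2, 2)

CALL maze.sense[north]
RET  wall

CALL maze.sense[west]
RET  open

CALL stack.push[west]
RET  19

CALL maze.move[west]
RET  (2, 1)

CALL maze.sense[north]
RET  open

CALL stack.push[north]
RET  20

CALL maze.move[north]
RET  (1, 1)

CALL maze.sense[north]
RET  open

CALL stack.push[north]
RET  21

CALL maze.move[north]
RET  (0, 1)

CALL maze.sense[east]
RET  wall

CALL maze.sense[west]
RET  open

CALL stack.push[west]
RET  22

CALL maze.move[west]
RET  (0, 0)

CALL maze.sense[south]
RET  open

CALL stack.push[south]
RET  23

CALL maze.move[south]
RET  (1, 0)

CALL maze.sense[south]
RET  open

CALL stack.push[south]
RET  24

CALL maze.move[south]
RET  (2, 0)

CALL maze.sense[south]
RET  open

CALL stack.push[south]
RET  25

CALL maze.move[south]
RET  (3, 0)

CALL maze.sense[east]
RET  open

CALL stack.push[east]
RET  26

CALL maze.move[east]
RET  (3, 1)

CALL maze.sense[south]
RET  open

CALL stack.push[south]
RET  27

CALL maze.move[south]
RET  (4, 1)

CALL maze.sense[west]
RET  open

CALL stack.push[west]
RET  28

CALL maze.move[west]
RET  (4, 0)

CALL maze.sense[south]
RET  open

CALL stack.push[south]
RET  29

CALL maze.move[south]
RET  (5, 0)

CALL maze.sense[east]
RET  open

CALL stack.push[east]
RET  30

CALL maze.move[east]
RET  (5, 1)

CALL maze.sense[east]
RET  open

CALL stack.push[east]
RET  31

CALL maze.move[east]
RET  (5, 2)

CALL maze.sense[east]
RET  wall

CALL maze.sense[south]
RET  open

CALL stack.push[south]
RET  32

CALL maze.move[south]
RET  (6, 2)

CALL maze.sense[east]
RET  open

CALL stack.push[east]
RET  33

CALL maze.move[east]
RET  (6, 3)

CALL maze.sense[east]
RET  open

CALL stack.push[east]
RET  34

CALL maze.move[east]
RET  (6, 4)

CALL maze.sense[east]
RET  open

CALL stack.push[east]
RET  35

CALL maze.move[east]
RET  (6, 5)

CALL maze.sense[east]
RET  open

CALL stack.push[east]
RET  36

CALL maze.move[east]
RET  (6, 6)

CALL maze.sense[east]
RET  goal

CALL maze.move[east]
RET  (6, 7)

Answer: (6, 7)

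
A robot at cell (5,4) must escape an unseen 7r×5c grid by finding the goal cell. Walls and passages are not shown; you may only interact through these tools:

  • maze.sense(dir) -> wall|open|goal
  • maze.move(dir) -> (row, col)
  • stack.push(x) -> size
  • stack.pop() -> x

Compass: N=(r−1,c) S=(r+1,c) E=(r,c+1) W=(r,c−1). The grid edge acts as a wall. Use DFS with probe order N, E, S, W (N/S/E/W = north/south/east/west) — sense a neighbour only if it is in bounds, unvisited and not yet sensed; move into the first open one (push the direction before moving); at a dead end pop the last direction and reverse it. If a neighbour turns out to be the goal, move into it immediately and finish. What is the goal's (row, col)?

Step: maze.sense[dir→north]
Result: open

Step: stack.push[x→north]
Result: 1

Step: maze.move[dir→north]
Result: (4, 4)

Step: maze.sense[dir→north]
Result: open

Step: stack.push[x→north]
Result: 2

Step: maze.move[dir→north]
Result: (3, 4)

Step: maze.sense[dir→north]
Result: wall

Step: maze.sense[dir→west]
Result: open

Step: stack.push[x→west]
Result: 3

Step: maze.move[dir→west]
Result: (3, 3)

Step: maze.sense[dir→north]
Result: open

Step: stack.push[x→north]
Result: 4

Step: maze.move[dir→north]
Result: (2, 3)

Step: maze.sense[dir→north]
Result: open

Step: stack.push[x→north]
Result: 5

Step: maze.move[dir→north]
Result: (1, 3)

Step: maze.sense[dir→north]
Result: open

Step: stack.push[x→north]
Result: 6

Step: maze.move[dir→north]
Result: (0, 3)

Step: maze.sense[dir→east]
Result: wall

Step: maze.sense[dir→west]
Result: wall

Step: stack.pop[]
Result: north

Step: maze.move[dir→south]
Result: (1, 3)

Step: maze.sense[dir→east]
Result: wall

Step: maze.sense[dir→west]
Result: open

Step: stack.push[x→west]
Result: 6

Step: maze.move[dir→west]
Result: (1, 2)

Step: maze.sense[dir→south]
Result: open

Step: stack.push[x→south]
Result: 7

Step: maze.move[dir→south]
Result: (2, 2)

Step: maze.sense[dir→south]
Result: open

Step: stack.push[x→south]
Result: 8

Step: maze.move[dir→south]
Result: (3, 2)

Step: maze.sense[dir→south]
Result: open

Step: stack.push[x→south]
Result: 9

Step: maze.move[dir→south]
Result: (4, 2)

Step: maze.sense[dir→east]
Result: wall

Step: maze.sense[dir→south]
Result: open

Step: stack.push[x→south]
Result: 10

Step: maze.move[dir→south]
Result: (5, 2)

Step: maze.sense[dir→east]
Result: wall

Step: maze.sense[dir→south]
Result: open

Step: stack.push[x→south]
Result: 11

Step: maze.move[dir→south]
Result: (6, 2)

Step: maze.sense[dir→east]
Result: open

Step: stack.push[x→east]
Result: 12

Step: maze.move[dir→east]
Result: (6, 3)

Step: maze.sense[dir→east]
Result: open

Step: stack.push[x→east]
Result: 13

Step: maze.move[dir→east]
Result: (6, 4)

Step: stack.pop[]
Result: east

Step: maze.move[dir→west]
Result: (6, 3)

Step: stack.pop[]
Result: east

Step: maze.move[dir→west]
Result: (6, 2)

Step: maze.sense[dir→west]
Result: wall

Step: stack.pop[]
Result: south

Step: maze.move[dir→north]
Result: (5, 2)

Step: maze.sense[dir→west]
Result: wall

Step: stack.pop[]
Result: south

Step: maze.move[dir→north]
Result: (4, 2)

Step: maze.sense[dir→west]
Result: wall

Step: stack.pop[]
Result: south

Step: maze.move[dir→north]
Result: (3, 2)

Step: maze.sense[dir→west]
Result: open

Step: stack.push[x→west]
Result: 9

Step: maze.move[dir→west]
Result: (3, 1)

Step: maze.sense[dir→north]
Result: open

Step: stack.push[x→north]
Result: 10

Step: maze.move[dir→north]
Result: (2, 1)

Step: maze.sense[dir→north]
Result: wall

Step: maze.sense[dir→west]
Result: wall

Step: stack.pop[]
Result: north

Step: maze.move[dir→south]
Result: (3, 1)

Step: maze.sense[dir→west]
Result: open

Step: stack.push[x→west]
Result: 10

Step: maze.move[dir→west]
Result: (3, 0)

Step: maze.sense[dir→south]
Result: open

Step: stack.push[x→south]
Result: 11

Step: maze.move[dir→south]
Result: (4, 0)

Step: maze.sense[dir→south]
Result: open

Step: stack.push[x→south]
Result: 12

Step: maze.move[dir→south]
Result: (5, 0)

Step: maze.sense[dir→south]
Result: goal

Step: maze.move[dir→south]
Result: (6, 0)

Answer: (6, 0)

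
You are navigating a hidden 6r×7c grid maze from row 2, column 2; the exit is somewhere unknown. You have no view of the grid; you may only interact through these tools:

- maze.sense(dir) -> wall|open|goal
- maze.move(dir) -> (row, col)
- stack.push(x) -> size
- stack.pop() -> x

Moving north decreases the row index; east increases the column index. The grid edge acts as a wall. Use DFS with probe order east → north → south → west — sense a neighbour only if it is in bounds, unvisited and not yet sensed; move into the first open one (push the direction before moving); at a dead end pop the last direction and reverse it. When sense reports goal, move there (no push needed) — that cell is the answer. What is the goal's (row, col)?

-- sense(dir: east) ~> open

-- push(x: east) ~> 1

-- move(dir: east) ~> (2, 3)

-- sense(dir: east) ~> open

-- push(x: east) ~> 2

-- move(dir: east) ~> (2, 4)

-- sense(dir: east) ~> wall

-- sense(dir: north) ~> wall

-- sense(dir: south) ~> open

-- push(x: south) ~> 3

-- move(dir: south) ~> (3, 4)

-- sense(dir: east) ~> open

-- push(x: east) ~> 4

-- move(dir: east) ~> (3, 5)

-- sense(dir: east) ~> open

-- push(x: east) ~> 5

-- move(dir: east) ~> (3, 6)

-- sense(dir: north) ~> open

-- push(x: north) ~> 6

-- move(dir: north) ~> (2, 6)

-- sense(dir: north) ~> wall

-- pop() ~> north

-- move(dir: south) ~> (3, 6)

-- sense(dir: south) ~> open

-- push(x: south) ~> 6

-- move(dir: south) ~> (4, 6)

-- sense(dir: south) ~> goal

-- move(dir: south) ~> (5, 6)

Answer: (5, 6)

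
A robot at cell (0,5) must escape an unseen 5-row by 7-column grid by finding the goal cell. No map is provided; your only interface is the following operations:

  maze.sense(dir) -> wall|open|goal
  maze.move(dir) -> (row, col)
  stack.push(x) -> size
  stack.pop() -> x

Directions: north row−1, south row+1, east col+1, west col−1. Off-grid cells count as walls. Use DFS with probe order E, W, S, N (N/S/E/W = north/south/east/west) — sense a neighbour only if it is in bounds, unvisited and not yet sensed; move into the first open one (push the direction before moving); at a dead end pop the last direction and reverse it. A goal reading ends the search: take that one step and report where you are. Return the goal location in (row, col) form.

→ maze.sense(dir=east)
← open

→ stack.push(x=east)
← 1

→ maze.move(dir=east)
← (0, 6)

→ maze.sense(dir=south)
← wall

→ stack.pop()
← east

→ maze.move(dir=west)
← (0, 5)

→ maze.sense(dir=west)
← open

→ stack.push(x=west)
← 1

→ maze.move(dir=west)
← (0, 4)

→ maze.sense(dir=west)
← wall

→ maze.sense(dir=south)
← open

→ stack.push(x=south)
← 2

→ maze.move(dir=south)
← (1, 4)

→ maze.sense(dir=east)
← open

→ stack.push(x=east)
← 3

→ maze.move(dir=east)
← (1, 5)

→ maze.sense(dir=south)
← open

→ stack.push(x=south)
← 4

→ maze.move(dir=south)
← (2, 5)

→ maze.sense(dir=east)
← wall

→ maze.sense(dir=west)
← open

→ stack.push(x=west)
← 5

→ maze.move(dir=west)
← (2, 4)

→ maze.sense(dir=west)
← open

→ stack.push(x=west)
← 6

→ maze.move(dir=west)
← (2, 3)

→ maze.sense(dir=west)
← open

→ stack.push(x=west)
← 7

→ maze.move(dir=west)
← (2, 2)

→ maze.sense(dir=west)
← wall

→ maze.sense(dir=south)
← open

→ stack.push(x=south)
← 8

→ maze.move(dir=south)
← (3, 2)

→ maze.sense(dir=east)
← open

→ stack.push(x=east)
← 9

→ maze.move(dir=east)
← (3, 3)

→ maze.sense(dir=east)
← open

→ stack.push(x=east)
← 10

→ maze.move(dir=east)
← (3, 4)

→ maze.sense(dir=east)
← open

→ stack.push(x=east)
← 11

→ maze.move(dir=east)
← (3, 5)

→ maze.sense(dir=east)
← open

→ stack.push(x=east)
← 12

→ maze.move(dir=east)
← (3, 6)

→ maze.sense(dir=south)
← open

→ stack.push(x=south)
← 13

→ maze.move(dir=south)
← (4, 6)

→ maze.sense(dir=west)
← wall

→ stack.pop()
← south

→ maze.move(dir=north)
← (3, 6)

→ stack.pop()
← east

→ maze.move(dir=west)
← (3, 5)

→ stack.pop()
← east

→ maze.move(dir=west)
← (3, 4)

→ maze.sense(dir=south)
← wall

→ stack.pop()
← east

→ maze.move(dir=west)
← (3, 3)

→ maze.sense(dir=south)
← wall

→ stack.pop()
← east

→ maze.move(dir=west)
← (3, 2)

→ maze.sense(dir=west)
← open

→ stack.push(x=west)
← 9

→ maze.move(dir=west)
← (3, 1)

→ maze.sense(dir=west)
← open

→ stack.push(x=west)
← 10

→ maze.move(dir=west)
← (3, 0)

→ maze.sense(dir=south)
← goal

→ maze.move(dir=south)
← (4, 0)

Answer: (4, 0)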